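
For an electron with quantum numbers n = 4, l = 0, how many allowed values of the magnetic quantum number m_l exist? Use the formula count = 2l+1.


m_l ranges from -l to +l in integer steps
So m_l goes from -0 to +0
Count = 2l + 1 = 2*0 + 1
= 1

1


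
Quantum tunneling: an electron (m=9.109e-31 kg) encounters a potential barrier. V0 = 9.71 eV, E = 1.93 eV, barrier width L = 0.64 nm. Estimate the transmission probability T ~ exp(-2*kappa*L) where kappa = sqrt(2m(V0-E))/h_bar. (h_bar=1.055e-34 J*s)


V0 - E = 7.78 eV = 1.2464e-18 J
kappa = sqrt(2 * m * (V0-E)) / h_bar
= sqrt(2 * 9.109e-31 * 1.2464e-18) / 1.055e-34
= 1.4283e+10 /m
2*kappa*L = 2 * 1.4283e+10 * 0.64e-9
= 18.2822
T = exp(-18.2822) = 1.148505e-08

1.148505e-08


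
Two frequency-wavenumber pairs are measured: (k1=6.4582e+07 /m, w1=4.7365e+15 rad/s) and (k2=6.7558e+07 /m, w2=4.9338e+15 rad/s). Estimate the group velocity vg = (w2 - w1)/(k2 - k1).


vg = (w2 - w1) / (k2 - k1)
= (4.9338e+15 - 4.7365e+15) / (6.7558e+07 - 6.4582e+07)
= 1.9730e+14 / 2.9760e+06
= 6.6297e+07 m/s

6.6297e+07


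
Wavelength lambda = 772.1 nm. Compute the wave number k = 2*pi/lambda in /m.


k = 2 * pi / lambda
= 6.2832 / (772.1e-9)
= 6.2832 / 7.7210e-07
= 8.1378e+06 /m

8.1378e+06


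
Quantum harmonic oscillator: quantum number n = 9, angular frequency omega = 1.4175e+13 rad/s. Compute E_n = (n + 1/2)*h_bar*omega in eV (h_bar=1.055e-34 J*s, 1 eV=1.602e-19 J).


E = (n + 1/2) * h_bar * omega
= (9 + 0.5) * 1.055e-34 * 1.4175e+13
= 9.5 * 1.4955e-21
= 1.4207e-20 J
= 0.0887 eV

0.0887


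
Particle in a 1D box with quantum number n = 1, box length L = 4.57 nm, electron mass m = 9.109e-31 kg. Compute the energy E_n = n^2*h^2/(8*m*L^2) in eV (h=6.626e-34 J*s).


E = n^2 * h^2 / (8 * m * L^2)
= 1^2 * (6.626e-34)^2 / (8 * 9.109e-31 * (4.57e-9)^2)
= 1 * 4.3904e-67 / (8 * 9.109e-31 * 2.0885e-17)
= 2.8848e-21 J
= 0.018 eV

0.018


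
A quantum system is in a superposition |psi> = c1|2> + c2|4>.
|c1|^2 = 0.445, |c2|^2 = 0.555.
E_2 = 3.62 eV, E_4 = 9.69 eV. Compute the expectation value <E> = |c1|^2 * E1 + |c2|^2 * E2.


<E> = |c1|^2 * E1 + |c2|^2 * E2
= 0.445 * 3.62 + 0.555 * 9.69
= 1.6109 + 5.378
= 6.9889 eV

6.9889


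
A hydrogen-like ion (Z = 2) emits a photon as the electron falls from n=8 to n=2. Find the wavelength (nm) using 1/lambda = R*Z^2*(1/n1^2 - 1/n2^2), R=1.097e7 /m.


1/lambda = R * Z^2 * (1/n1^2 - 1/n2^2)
= 1.097e7 * 2^2 * (1/2^2 - 1/8^2)
= 1.097e7 * 4 * (0.25 - 0.015625)
= 1.0284e+07 /m
lambda = 1 / 1.0284e+07
= 97.2349 nm

97.2349


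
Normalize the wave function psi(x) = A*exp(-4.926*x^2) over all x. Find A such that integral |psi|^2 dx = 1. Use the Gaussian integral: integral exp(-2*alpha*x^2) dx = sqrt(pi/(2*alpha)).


integral |psi|^2 dx = A^2 * sqrt(pi/(2*alpha)) = 1
A^2 = sqrt(2*alpha/pi)
= sqrt(2 * 4.926 / pi)
= 1.770872
A = sqrt(1.770872)
= 1.3307

1.3307


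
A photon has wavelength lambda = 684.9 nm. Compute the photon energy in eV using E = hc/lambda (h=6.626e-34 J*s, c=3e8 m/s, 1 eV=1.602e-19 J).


E = hc / lambda
= (6.626e-34)(3e8) / (684.9e-9)
= 1.9878e-25 / 6.8490e-07
= 2.9023e-19 J
Converting to eV: 2.9023e-19 / 1.602e-19
= 1.8117 eV

1.8117


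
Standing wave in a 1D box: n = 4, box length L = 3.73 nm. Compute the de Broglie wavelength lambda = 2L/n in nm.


lambda = 2L / n
= 2 * 3.73 / 4
= 7.46 / 4
= 1.865 nm

1.865


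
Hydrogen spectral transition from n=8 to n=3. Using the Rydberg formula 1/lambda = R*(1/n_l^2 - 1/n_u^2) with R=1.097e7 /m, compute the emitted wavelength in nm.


1/lambda = R * (1/n_l^2 - 1/n_u^2)
= 1.097e7 * (1/3^2 - 1/8^2)
= 1.097e7 * (0.111111 - 0.015625)
= 1.097e7 * 0.095486
= 1.0475e+06 /m
lambda = 1 / 1.0475e+06 = 954.6698 nm

954.6698


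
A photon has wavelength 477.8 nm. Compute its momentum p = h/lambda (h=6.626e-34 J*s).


p = h / lambda
= 6.626e-34 / (477.8e-9)
= 6.626e-34 / 4.7780e-07
= 1.3868e-27 kg*m/s

1.3868e-27


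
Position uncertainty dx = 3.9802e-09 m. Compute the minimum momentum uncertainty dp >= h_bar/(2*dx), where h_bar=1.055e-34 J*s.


dp = h_bar / (2 * dx)
= 1.055e-34 / (2 * 3.9802e-09)
= 1.055e-34 / 7.9604e-09
= 1.3253e-26 kg*m/s

1.3253e-26


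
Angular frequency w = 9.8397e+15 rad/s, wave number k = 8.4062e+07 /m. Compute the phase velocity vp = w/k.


vp = w / k
= 9.8397e+15 / 8.4062e+07
= 1.1705e+08 m/s

1.1705e+08


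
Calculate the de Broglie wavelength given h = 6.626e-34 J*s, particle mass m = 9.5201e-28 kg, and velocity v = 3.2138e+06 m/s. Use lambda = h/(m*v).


lambda = h / (m * v)
= 6.626e-34 / (9.5201e-28 * 3.2138e+06)
= 6.626e-34 / 3.0596e-21
= 2.1657e-13 m

2.1657e-13


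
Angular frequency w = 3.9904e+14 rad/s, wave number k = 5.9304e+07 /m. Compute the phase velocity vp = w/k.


vp = w / k
= 3.9904e+14 / 5.9304e+07
= 6.7287e+06 m/s

6.7287e+06


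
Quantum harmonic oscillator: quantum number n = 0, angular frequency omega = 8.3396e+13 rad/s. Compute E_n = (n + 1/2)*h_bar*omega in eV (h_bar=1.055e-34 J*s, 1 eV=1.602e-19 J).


E = (n + 1/2) * h_bar * omega
= (0 + 0.5) * 1.055e-34 * 8.3396e+13
= 0.5 * 8.7983e-21
= 4.3991e-21 J
= 0.0275 eV

0.0275


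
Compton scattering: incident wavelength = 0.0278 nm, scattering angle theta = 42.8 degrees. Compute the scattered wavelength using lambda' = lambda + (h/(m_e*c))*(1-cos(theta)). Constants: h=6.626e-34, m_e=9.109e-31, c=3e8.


Compton wavelength: h/(m_e*c) = 2.4247e-12 m
d_lambda = 2.4247e-12 * (1 - cos(42.8 deg))
= 2.4247e-12 * 0.26627
= 6.4563e-13 m = 0.000646 nm
lambda' = 0.0278 + 0.000646
= 0.028446 nm

0.028446


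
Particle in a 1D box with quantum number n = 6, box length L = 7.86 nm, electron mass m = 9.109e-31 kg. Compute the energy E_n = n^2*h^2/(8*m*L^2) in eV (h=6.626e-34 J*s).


E = n^2 * h^2 / (8 * m * L^2)
= 6^2 * (6.626e-34)^2 / (8 * 9.109e-31 * (7.86e-9)^2)
= 36 * 4.3904e-67 / (8 * 9.109e-31 * 6.1780e-17)
= 3.5107e-20 J
= 0.2191 eV

0.2191


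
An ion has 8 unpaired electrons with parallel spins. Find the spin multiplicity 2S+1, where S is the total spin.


Total spin S = N * (1/2) = 8 * 0.5 = 4.0
Spin multiplicity = 2S + 1
= 2 * 4.0 + 1
= 9

9


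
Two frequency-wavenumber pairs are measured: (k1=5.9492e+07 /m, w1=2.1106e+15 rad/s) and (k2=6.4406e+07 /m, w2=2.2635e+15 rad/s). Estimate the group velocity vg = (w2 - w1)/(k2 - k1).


vg = (w2 - w1) / (k2 - k1)
= (2.2635e+15 - 2.1106e+15) / (6.4406e+07 - 5.9492e+07)
= 1.5290e+14 / 4.9140e+06
= 3.1115e+07 m/s

3.1115e+07


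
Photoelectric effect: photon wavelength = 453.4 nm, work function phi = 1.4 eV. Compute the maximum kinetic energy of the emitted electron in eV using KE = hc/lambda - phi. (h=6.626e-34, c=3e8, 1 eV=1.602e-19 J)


E_photon = hc / lambda
= (6.626e-34)(3e8) / (453.4e-9)
= 4.3842e-19 J
= 2.7367 eV
KE = E_photon - phi
= 2.7367 - 1.4
= 1.3367 eV

1.3367


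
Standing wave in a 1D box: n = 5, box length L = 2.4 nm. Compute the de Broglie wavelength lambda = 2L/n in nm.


lambda = 2L / n
= 2 * 2.4 / 5
= 4.8 / 5
= 0.96 nm

0.96


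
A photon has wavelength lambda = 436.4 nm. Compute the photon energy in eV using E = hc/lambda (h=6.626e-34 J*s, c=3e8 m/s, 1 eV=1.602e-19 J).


E = hc / lambda
= (6.626e-34)(3e8) / (436.4e-9)
= 1.9878e-25 / 4.3640e-07
= 4.5550e-19 J
Converting to eV: 4.5550e-19 / 1.602e-19
= 2.8433 eV

2.8433


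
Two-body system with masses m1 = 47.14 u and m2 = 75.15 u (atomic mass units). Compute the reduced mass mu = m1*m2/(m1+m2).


mu = m1 * m2 / (m1 + m2)
= 47.14 * 75.15 / (47.14 + 75.15)
= 3542.571 / 122.29
= 28.9686 u

28.9686


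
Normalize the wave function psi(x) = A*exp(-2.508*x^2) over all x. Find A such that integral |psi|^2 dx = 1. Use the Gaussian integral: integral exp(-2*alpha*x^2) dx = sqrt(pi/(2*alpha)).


integral |psi|^2 dx = A^2 * sqrt(pi/(2*alpha)) = 1
A^2 = sqrt(2*alpha/pi)
= sqrt(2 * 2.508 / pi)
= 1.263583
A = sqrt(1.263583)
= 1.1241

1.1241


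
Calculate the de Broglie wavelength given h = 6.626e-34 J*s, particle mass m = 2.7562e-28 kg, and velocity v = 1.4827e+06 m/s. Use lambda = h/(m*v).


lambda = h / (m * v)
= 6.626e-34 / (2.7562e-28 * 1.4827e+06)
= 6.626e-34 / 4.0866e-22
= 1.6214e-12 m

1.6214e-12


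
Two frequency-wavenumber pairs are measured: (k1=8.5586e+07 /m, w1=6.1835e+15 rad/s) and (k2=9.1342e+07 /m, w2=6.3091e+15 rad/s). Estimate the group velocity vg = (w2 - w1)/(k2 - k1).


vg = (w2 - w1) / (k2 - k1)
= (6.3091e+15 - 6.1835e+15) / (9.1342e+07 - 8.5586e+07)
= 1.2560e+14 / 5.7560e+06
= 2.1821e+07 m/s

2.1821e+07


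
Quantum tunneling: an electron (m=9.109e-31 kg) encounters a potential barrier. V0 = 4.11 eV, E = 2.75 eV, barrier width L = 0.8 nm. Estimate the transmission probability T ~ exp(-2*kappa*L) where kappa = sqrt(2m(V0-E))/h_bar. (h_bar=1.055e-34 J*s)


V0 - E = 1.36 eV = 2.1787e-19 J
kappa = sqrt(2 * m * (V0-E)) / h_bar
= sqrt(2 * 9.109e-31 * 2.1787e-19) / 1.055e-34
= 5.9717e+09 /m
2*kappa*L = 2 * 5.9717e+09 * 0.8e-9
= 9.5547
T = exp(-9.5547) = 7.086502e-05

7.086502e-05


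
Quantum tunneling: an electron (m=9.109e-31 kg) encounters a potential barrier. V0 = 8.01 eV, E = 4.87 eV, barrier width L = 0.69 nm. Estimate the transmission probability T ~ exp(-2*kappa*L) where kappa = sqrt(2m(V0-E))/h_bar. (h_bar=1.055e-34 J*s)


V0 - E = 3.14 eV = 5.0303e-19 J
kappa = sqrt(2 * m * (V0-E)) / h_bar
= sqrt(2 * 9.109e-31 * 5.0303e-19) / 1.055e-34
= 9.0739e+09 /m
2*kappa*L = 2 * 9.0739e+09 * 0.69e-9
= 12.522
T = exp(-12.522) = 3.645630e-06

3.645630e-06


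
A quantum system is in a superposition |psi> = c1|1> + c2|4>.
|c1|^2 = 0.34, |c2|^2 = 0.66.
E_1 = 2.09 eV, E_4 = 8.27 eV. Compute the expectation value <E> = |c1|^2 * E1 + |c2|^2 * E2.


<E> = |c1|^2 * E1 + |c2|^2 * E2
= 0.34 * 2.09 + 0.66 * 8.27
= 0.7106 + 5.4582
= 6.1688 eV

6.1688


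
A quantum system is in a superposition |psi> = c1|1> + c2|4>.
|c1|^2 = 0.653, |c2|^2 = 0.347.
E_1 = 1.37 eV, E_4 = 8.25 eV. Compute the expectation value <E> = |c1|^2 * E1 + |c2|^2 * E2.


<E> = |c1|^2 * E1 + |c2|^2 * E2
= 0.653 * 1.37 + 0.347 * 8.25
= 0.8946 + 2.8627
= 3.7574 eV

3.7574


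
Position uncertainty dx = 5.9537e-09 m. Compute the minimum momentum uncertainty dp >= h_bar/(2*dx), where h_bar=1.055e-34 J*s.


dp = h_bar / (2 * dx)
= 1.055e-34 / (2 * 5.9537e-09)
= 1.055e-34 / 1.1907e-08
= 8.8600e-27 kg*m/s

8.8600e-27


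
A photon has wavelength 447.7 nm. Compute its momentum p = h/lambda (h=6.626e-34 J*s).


p = h / lambda
= 6.626e-34 / (447.7e-9)
= 6.626e-34 / 4.4770e-07
= 1.4800e-27 kg*m/s

1.4800e-27


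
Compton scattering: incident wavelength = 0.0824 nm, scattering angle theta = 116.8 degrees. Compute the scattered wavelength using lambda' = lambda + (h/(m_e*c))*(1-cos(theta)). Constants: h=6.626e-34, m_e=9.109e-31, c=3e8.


Compton wavelength: h/(m_e*c) = 2.4247e-12 m
d_lambda = 2.4247e-12 * (1 - cos(116.8 deg))
= 2.4247e-12 * 1.450878
= 3.5180e-12 m = 0.003518 nm
lambda' = 0.0824 + 0.003518
= 0.085918 nm

0.085918


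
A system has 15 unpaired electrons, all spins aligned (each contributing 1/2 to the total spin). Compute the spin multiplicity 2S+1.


Total spin S = N * (1/2) = 15 * 0.5 = 7.5
Spin multiplicity = 2S + 1
= 2 * 7.5 + 1
= 16

16


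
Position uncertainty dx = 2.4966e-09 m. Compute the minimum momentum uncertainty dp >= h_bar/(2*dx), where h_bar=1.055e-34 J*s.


dp = h_bar / (2 * dx)
= 1.055e-34 / (2 * 2.4966e-09)
= 1.055e-34 / 4.9932e-09
= 2.1129e-26 kg*m/s

2.1129e-26


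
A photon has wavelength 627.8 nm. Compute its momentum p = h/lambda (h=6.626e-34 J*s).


p = h / lambda
= 6.626e-34 / (627.8e-9)
= 6.626e-34 / 6.2780e-07
= 1.0554e-27 kg*m/s

1.0554e-27


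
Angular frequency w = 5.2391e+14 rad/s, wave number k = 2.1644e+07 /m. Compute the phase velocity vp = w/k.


vp = w / k
= 5.2391e+14 / 2.1644e+07
= 2.4206e+07 m/s

2.4206e+07


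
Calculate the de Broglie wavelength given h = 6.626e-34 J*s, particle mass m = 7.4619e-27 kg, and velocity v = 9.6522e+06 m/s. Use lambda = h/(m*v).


lambda = h / (m * v)
= 6.626e-34 / (7.4619e-27 * 9.6522e+06)
= 6.626e-34 / 7.2024e-20
= 9.1997e-15 m

9.1997e-15


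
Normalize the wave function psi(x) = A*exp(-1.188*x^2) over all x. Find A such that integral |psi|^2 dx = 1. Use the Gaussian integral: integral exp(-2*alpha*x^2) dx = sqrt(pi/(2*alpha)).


integral |psi|^2 dx = A^2 * sqrt(pi/(2*alpha)) = 1
A^2 = sqrt(2*alpha/pi)
= sqrt(2 * 1.188 / pi)
= 0.869658
A = sqrt(0.869658)
= 0.9326

0.9326


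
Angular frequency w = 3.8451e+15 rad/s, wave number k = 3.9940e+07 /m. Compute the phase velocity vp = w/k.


vp = w / k
= 3.8451e+15 / 3.9940e+07
= 9.6272e+07 m/s

9.6272e+07


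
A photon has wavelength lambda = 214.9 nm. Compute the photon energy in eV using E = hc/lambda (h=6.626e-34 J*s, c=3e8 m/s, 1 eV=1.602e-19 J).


E = hc / lambda
= (6.626e-34)(3e8) / (214.9e-9)
= 1.9878e-25 / 2.1490e-07
= 9.2499e-19 J
Converting to eV: 9.2499e-19 / 1.602e-19
= 5.774 eV

5.774


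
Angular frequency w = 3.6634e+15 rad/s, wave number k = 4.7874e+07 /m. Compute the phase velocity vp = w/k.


vp = w / k
= 3.6634e+15 / 4.7874e+07
= 7.6522e+07 m/s

7.6522e+07


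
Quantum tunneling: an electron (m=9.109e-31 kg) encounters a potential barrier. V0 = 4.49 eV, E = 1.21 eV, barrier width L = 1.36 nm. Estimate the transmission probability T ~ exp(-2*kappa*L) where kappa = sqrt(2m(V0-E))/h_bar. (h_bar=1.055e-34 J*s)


V0 - E = 3.28 eV = 5.2546e-19 J
kappa = sqrt(2 * m * (V0-E)) / h_bar
= sqrt(2 * 9.109e-31 * 5.2546e-19) / 1.055e-34
= 9.2740e+09 /m
2*kappa*L = 2 * 9.2740e+09 * 1.36e-9
= 25.2252
T = exp(-25.2252) = 1.108730e-11

1.108730e-11


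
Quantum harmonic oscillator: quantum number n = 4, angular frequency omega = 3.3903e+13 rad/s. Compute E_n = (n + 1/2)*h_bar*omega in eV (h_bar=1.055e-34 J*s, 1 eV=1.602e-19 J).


E = (n + 1/2) * h_bar * omega
= (4 + 0.5) * 1.055e-34 * 3.3903e+13
= 4.5 * 3.5768e-21
= 1.6095e-20 J
= 0.1005 eV

0.1005


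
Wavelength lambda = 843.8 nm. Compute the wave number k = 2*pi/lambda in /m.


k = 2 * pi / lambda
= 6.2832 / (843.8e-9)
= 6.2832 / 8.4380e-07
= 7.4463e+06 /m

7.4463e+06


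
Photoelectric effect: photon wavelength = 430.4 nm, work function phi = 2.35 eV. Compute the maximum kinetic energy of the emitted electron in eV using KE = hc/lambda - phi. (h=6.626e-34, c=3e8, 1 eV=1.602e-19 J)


E_photon = hc / lambda
= (6.626e-34)(3e8) / (430.4e-9)
= 4.6185e-19 J
= 2.883 eV
KE = E_photon - phi
= 2.883 - 2.35
= 0.533 eV

0.533


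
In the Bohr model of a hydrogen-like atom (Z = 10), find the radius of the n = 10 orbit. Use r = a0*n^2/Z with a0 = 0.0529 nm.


r = a0 * n^2 / Z
= 0.0529 * 10^2 / 10
= 0.0529 * 100 / 10
= 0.529 nm

0.529


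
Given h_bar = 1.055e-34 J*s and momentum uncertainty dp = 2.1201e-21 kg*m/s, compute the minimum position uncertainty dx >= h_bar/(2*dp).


dx = h_bar / (2 * dp)
= 1.055e-34 / (2 * 2.1201e-21)
= 1.055e-34 / 4.2402e-21
= 2.4881e-14 m

2.4881e-14


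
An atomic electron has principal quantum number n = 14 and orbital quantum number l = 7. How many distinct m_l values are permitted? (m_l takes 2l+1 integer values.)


m_l ranges from -l to +l in integer steps
So m_l goes from -7 to +7
Count = 2l + 1 = 2*7 + 1
= 15

15


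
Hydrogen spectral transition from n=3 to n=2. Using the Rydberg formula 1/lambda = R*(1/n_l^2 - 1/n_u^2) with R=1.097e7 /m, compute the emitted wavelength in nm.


1/lambda = R * (1/n_l^2 - 1/n_u^2)
= 1.097e7 * (1/2^2 - 1/3^2)
= 1.097e7 * (0.25 - 0.111111)
= 1.097e7 * 0.138889
= 1.5236e+06 /m
lambda = 1 / 1.5236e+06 = 656.3355 nm

656.3355


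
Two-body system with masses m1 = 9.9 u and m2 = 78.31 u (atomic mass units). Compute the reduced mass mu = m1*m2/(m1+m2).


mu = m1 * m2 / (m1 + m2)
= 9.9 * 78.31 / (9.9 + 78.31)
= 775.269 / 88.21
= 8.7889 u

8.7889


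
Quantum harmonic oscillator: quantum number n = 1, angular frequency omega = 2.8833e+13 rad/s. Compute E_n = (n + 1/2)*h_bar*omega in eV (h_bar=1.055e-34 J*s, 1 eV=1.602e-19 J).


E = (n + 1/2) * h_bar * omega
= (1 + 0.5) * 1.055e-34 * 2.8833e+13
= 1.5 * 3.0419e-21
= 4.5628e-21 J
= 0.0285 eV

0.0285


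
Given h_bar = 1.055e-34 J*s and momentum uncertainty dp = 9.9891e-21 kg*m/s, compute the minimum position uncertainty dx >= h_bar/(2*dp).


dx = h_bar / (2 * dp)
= 1.055e-34 / (2 * 9.9891e-21)
= 1.055e-34 / 1.9978e-20
= 5.2808e-15 m

5.2808e-15


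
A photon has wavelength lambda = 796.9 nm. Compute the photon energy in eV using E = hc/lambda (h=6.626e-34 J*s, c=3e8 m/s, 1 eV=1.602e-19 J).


E = hc / lambda
= (6.626e-34)(3e8) / (796.9e-9)
= 1.9878e-25 / 7.9690e-07
= 2.4944e-19 J
Converting to eV: 2.4944e-19 / 1.602e-19
= 1.5571 eV

1.5571


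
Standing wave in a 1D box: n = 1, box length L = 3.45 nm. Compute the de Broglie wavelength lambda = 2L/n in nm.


lambda = 2L / n
= 2 * 3.45 / 1
= 6.9 / 1
= 6.9 nm

6.9


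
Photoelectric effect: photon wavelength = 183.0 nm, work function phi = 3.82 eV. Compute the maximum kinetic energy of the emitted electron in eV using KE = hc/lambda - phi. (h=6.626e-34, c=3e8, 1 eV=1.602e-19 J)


E_photon = hc / lambda
= (6.626e-34)(3e8) / (183.0e-9)
= 1.0862e-18 J
= 6.7805 eV
KE = E_photon - phi
= 6.7805 - 3.82
= 2.9605 eV

2.9605


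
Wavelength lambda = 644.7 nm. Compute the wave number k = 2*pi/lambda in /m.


k = 2 * pi / lambda
= 6.2832 / (644.7e-9)
= 6.2832 / 6.4470e-07
= 9.7459e+06 /m

9.7459e+06


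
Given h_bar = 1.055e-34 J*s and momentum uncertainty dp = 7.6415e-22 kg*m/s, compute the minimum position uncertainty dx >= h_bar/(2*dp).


dx = h_bar / (2 * dp)
= 1.055e-34 / (2 * 7.6415e-22)
= 1.055e-34 / 1.5283e-21
= 6.9031e-14 m

6.9031e-14


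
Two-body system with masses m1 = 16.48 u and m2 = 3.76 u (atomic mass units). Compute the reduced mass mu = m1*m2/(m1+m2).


mu = m1 * m2 / (m1 + m2)
= 16.48 * 3.76 / (16.48 + 3.76)
= 61.9648 / 20.24
= 3.0615 u

3.0615


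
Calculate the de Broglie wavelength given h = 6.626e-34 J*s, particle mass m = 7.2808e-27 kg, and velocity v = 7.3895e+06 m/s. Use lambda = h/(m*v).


lambda = h / (m * v)
= 6.626e-34 / (7.2808e-27 * 7.3895e+06)
= 6.626e-34 / 5.3801e-20
= 1.2316e-14 m

1.2316e-14


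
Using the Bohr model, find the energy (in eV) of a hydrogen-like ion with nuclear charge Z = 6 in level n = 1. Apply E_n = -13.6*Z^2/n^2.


E_n = -13.6 * Z^2 / n^2
= -13.6 * 6^2 / 1^2
= -13.6 * 36 / 1
= -489.6 eV

-489.6


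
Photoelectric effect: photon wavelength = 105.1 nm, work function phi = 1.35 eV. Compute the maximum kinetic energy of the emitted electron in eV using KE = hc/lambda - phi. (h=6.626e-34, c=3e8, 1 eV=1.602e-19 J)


E_photon = hc / lambda
= (6.626e-34)(3e8) / (105.1e-9)
= 1.8913e-18 J
= 11.8061 eV
KE = E_photon - phi
= 11.8061 - 1.35
= 10.4561 eV

10.4561


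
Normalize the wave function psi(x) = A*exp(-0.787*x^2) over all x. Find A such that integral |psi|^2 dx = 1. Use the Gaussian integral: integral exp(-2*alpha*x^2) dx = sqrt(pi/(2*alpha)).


integral |psi|^2 dx = A^2 * sqrt(pi/(2*alpha)) = 1
A^2 = sqrt(2*alpha/pi)
= sqrt(2 * 0.787 / pi)
= 0.707827
A = sqrt(0.707827)
= 0.8413

0.8413


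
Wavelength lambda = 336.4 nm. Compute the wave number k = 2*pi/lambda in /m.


k = 2 * pi / lambda
= 6.2832 / (336.4e-9)
= 6.2832 / 3.3640e-07
= 1.8678e+07 /m

1.8678e+07


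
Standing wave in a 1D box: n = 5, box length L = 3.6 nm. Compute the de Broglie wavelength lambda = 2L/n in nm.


lambda = 2L / n
= 2 * 3.6 / 5
= 7.2 / 5
= 1.44 nm

1.44


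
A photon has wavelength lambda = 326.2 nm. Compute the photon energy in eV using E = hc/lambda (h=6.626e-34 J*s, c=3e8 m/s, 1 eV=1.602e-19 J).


E = hc / lambda
= (6.626e-34)(3e8) / (326.2e-9)
= 1.9878e-25 / 3.2620e-07
= 6.0938e-19 J
Converting to eV: 6.0938e-19 / 1.602e-19
= 3.8039 eV

3.8039


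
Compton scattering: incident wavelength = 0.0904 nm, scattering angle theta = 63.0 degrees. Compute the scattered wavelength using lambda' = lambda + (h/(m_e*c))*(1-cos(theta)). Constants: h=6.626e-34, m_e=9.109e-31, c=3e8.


Compton wavelength: h/(m_e*c) = 2.4247e-12 m
d_lambda = 2.4247e-12 * (1 - cos(63.0 deg))
= 2.4247e-12 * 0.54601
= 1.3239e-12 m = 0.001324 nm
lambda' = 0.0904 + 0.001324
= 0.091724 nm

0.091724


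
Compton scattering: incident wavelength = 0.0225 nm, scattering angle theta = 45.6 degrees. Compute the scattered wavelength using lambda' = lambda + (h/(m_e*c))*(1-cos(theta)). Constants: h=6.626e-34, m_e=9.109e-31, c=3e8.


Compton wavelength: h/(m_e*c) = 2.4247e-12 m
d_lambda = 2.4247e-12 * (1 - cos(45.6 deg))
= 2.4247e-12 * 0.300337
= 7.2823e-13 m = 0.000728 nm
lambda' = 0.0225 + 0.000728
= 0.023228 nm

0.023228


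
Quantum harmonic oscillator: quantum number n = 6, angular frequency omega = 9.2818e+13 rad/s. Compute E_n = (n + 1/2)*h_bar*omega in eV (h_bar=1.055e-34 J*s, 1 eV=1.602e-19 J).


E = (n + 1/2) * h_bar * omega
= (6 + 0.5) * 1.055e-34 * 9.2818e+13
= 6.5 * 9.7923e-21
= 6.3650e-20 J
= 0.3973 eV

0.3973


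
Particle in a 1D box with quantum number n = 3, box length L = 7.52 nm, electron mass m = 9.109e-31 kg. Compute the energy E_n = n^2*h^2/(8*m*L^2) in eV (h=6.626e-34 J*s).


E = n^2 * h^2 / (8 * m * L^2)
= 3^2 * (6.626e-34)^2 / (8 * 9.109e-31 * (7.52e-9)^2)
= 9 * 4.3904e-67 / (8 * 9.109e-31 * 5.6550e-17)
= 9.5885e-21 J
= 0.0599 eV

0.0599


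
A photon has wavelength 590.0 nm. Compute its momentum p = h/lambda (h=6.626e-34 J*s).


p = h / lambda
= 6.626e-34 / (590.0e-9)
= 6.626e-34 / 5.9000e-07
= 1.1231e-27 kg*m/s

1.1231e-27


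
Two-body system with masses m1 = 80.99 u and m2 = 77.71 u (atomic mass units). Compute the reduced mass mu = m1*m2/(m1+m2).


mu = m1 * m2 / (m1 + m2)
= 80.99 * 77.71 / (80.99 + 77.71)
= 6293.7329 / 158.7
= 39.6581 u

39.6581


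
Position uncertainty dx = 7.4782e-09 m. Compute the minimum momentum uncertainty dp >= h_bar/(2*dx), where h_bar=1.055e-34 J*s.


dp = h_bar / (2 * dx)
= 1.055e-34 / (2 * 7.4782e-09)
= 1.055e-34 / 1.4956e-08
= 7.0538e-27 kg*m/s

7.0538e-27


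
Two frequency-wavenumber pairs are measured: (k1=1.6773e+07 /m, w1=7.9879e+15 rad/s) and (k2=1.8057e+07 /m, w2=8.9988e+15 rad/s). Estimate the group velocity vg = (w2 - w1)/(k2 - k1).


vg = (w2 - w1) / (k2 - k1)
= (8.9988e+15 - 7.9879e+15) / (1.8057e+07 - 1.6773e+07)
= 1.0109e+15 / 1.2840e+06
= 7.8731e+08 m/s

7.8731e+08


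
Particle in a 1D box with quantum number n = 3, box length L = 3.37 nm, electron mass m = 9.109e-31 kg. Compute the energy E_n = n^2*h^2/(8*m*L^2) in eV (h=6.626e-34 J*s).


E = n^2 * h^2 / (8 * m * L^2)
= 3^2 * (6.626e-34)^2 / (8 * 9.109e-31 * (3.37e-9)^2)
= 9 * 4.3904e-67 / (8 * 9.109e-31 * 1.1357e-17)
= 4.7745e-20 J
= 0.298 eV

0.298


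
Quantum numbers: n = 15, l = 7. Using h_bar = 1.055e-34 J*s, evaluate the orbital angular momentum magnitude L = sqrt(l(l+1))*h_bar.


L = sqrt(l*(l+1)) * h_bar
= sqrt(7 * 8) * 1.055e-34
= sqrt(56) * 1.055e-34
= 7.4833 * 1.055e-34
= 7.8949e-34 J*s

7.8949e-34


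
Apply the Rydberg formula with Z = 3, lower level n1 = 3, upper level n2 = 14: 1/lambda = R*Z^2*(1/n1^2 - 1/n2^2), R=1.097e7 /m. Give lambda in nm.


1/lambda = R * Z^2 * (1/n1^2 - 1/n2^2)
= 1.097e7 * 3^2 * (1/3^2 - 1/14^2)
= 1.097e7 * 9 * (0.111111 - 0.005102)
= 1.0466e+07 /m
lambda = 1 / 1.0466e+07
= 95.545 nm

95.545


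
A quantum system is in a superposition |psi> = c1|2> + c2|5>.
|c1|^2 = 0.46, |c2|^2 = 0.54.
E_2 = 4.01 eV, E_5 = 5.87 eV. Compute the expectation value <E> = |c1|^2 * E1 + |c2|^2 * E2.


<E> = |c1|^2 * E1 + |c2|^2 * E2
= 0.46 * 4.01 + 0.54 * 5.87
= 1.8446 + 3.1698
= 5.0144 eV

5.0144


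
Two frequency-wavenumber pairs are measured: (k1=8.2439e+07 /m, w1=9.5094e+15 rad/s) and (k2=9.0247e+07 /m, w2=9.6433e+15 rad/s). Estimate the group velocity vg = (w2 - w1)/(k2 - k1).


vg = (w2 - w1) / (k2 - k1)
= (9.6433e+15 - 9.5094e+15) / (9.0247e+07 - 8.2439e+07)
= 1.3390e+14 / 7.8080e+06
= 1.7149e+07 m/s

1.7149e+07


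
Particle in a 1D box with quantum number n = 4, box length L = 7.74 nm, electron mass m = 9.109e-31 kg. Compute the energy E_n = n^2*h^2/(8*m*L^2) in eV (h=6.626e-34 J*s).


E = n^2 * h^2 / (8 * m * L^2)
= 4^2 * (6.626e-34)^2 / (8 * 9.109e-31 * (7.74e-9)^2)
= 16 * 4.3904e-67 / (8 * 9.109e-31 * 5.9908e-17)
= 1.6091e-20 J
= 0.1004 eV

0.1004


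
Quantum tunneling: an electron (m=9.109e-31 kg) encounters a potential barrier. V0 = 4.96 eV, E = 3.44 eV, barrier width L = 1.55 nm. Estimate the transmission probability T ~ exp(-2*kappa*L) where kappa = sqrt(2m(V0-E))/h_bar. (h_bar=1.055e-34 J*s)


V0 - E = 1.52 eV = 2.4350e-19 J
kappa = sqrt(2 * m * (V0-E)) / h_bar
= sqrt(2 * 9.109e-31 * 2.4350e-19) / 1.055e-34
= 6.3132e+09 /m
2*kappa*L = 2 * 6.3132e+09 * 1.55e-9
= 19.571
T = exp(-19.571) = 3.165412e-09

3.165412e-09


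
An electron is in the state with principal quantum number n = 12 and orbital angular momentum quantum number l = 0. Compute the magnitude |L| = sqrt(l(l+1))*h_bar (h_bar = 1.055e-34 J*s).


L = sqrt(l*(l+1)) * h_bar
= sqrt(0 * 1) * 1.055e-34
= sqrt(0) * 1.055e-34
= 0.0 * 1.055e-34
= 0.0000e+00 J*s

0.0000e+00


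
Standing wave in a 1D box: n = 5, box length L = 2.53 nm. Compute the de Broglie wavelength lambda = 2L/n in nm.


lambda = 2L / n
= 2 * 2.53 / 5
= 5.06 / 5
= 1.012 nm

1.012


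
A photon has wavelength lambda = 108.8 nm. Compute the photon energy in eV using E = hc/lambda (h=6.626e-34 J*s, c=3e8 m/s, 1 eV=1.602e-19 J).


E = hc / lambda
= (6.626e-34)(3e8) / (108.8e-9)
= 1.9878e-25 / 1.0880e-07
= 1.8270e-18 J
Converting to eV: 1.8270e-18 / 1.602e-19
= 11.4046 eV

11.4046


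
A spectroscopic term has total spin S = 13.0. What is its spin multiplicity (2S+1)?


Spin multiplicity = 2S + 1
= 2 * 13.0 + 1
= 26.0 + 1
= 27

27


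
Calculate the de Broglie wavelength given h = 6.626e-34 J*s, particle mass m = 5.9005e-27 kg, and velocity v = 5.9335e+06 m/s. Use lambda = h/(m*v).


lambda = h / (m * v)
= 6.626e-34 / (5.9005e-27 * 5.9335e+06)
= 6.626e-34 / 3.5011e-20
= 1.8926e-14 m

1.8926e-14


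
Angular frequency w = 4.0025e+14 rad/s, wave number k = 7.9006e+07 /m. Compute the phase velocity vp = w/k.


vp = w / k
= 4.0025e+14 / 7.9006e+07
= 5.0661e+06 m/s

5.0661e+06


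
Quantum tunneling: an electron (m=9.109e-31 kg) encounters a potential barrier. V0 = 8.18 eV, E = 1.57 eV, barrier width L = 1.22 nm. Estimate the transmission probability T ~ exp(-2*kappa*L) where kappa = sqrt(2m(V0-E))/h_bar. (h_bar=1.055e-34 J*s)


V0 - E = 6.61 eV = 1.0589e-18 J
kappa = sqrt(2 * m * (V0-E)) / h_bar
= sqrt(2 * 9.109e-31 * 1.0589e-18) / 1.055e-34
= 1.3165e+10 /m
2*kappa*L = 2 * 1.3165e+10 * 1.22e-9
= 32.1233
T = exp(-32.1233) = 1.119548e-14

1.119548e-14


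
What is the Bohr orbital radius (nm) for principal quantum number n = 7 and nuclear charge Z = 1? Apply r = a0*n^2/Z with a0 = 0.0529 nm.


r = a0 * n^2 / Z
= 0.0529 * 7^2 / 1
= 0.0529 * 49 / 1
= 2.5921 nm

2.5921


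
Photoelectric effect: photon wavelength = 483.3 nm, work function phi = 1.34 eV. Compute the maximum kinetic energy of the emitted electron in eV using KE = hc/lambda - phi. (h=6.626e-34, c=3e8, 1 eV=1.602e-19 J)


E_photon = hc / lambda
= (6.626e-34)(3e8) / (483.3e-9)
= 4.1130e-19 J
= 2.5674 eV
KE = E_photon - phi
= 2.5674 - 1.34
= 1.2274 eV

1.2274


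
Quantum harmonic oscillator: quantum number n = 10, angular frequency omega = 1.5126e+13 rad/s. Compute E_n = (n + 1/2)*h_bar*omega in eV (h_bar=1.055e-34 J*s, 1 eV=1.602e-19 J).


E = (n + 1/2) * h_bar * omega
= (10 + 0.5) * 1.055e-34 * 1.5126e+13
= 10.5 * 1.5958e-21
= 1.6756e-20 J
= 0.1046 eV

0.1046


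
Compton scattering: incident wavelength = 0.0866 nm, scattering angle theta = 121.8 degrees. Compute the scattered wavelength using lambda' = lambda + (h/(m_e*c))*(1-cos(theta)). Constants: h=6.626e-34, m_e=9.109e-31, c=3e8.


Compton wavelength: h/(m_e*c) = 2.4247e-12 m
d_lambda = 2.4247e-12 * (1 - cos(121.8 deg))
= 2.4247e-12 * 1.526956
= 3.7024e-12 m = 0.003702 nm
lambda' = 0.0866 + 0.003702
= 0.090302 nm

0.090302


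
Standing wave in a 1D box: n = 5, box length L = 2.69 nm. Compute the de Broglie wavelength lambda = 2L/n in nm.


lambda = 2L / n
= 2 * 2.69 / 5
= 5.38 / 5
= 1.076 nm

1.076


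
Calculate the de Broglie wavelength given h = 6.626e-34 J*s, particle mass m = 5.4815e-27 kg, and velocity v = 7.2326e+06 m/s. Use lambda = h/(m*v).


lambda = h / (m * v)
= 6.626e-34 / (5.4815e-27 * 7.2326e+06)
= 6.626e-34 / 3.9645e-20
= 1.6713e-14 m

1.6713e-14


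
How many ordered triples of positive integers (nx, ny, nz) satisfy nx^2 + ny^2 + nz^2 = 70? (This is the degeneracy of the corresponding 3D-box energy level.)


Enumerate all (nx, ny, nz) with nx^2 + ny^2 + nz^2 = 70:
(3,5,6)
(3,6,5)
(5,3,6)
(5,6,3)
(6,3,5)
(6,5,3)
Total degeneracy = 6

6


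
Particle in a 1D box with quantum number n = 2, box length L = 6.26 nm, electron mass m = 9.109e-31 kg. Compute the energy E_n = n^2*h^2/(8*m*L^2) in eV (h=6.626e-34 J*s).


E = n^2 * h^2 / (8 * m * L^2)
= 2^2 * (6.626e-34)^2 / (8 * 9.109e-31 * (6.26e-9)^2)
= 4 * 4.3904e-67 / (8 * 9.109e-31 * 3.9188e-17)
= 6.1497e-21 J
= 0.0384 eV

0.0384


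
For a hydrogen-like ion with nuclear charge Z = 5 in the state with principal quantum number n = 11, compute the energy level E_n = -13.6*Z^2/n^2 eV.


E_n = -13.6 * Z^2 / n^2
= -13.6 * 5^2 / 11^2
= -13.6 * 25 / 121
= -2.8099 eV

-2.8099


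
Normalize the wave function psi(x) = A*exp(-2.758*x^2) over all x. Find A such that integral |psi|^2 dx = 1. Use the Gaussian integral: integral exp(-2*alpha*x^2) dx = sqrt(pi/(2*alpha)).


integral |psi|^2 dx = A^2 * sqrt(pi/(2*alpha)) = 1
A^2 = sqrt(2*alpha/pi)
= sqrt(2 * 2.758 / pi)
= 1.325065
A = sqrt(1.325065)
= 1.1511

1.1511


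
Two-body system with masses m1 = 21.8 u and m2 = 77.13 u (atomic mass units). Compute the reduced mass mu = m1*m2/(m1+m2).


mu = m1 * m2 / (m1 + m2)
= 21.8 * 77.13 / (21.8 + 77.13)
= 1681.434 / 98.93
= 16.9962 u

16.9962


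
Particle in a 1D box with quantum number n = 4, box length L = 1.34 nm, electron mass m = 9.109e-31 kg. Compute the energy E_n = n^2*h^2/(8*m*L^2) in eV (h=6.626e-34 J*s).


E = n^2 * h^2 / (8 * m * L^2)
= 4^2 * (6.626e-34)^2 / (8 * 9.109e-31 * (1.34e-9)^2)
= 16 * 4.3904e-67 / (8 * 9.109e-31 * 1.7956e-18)
= 5.3685e-19 J
= 3.3511 eV

3.3511


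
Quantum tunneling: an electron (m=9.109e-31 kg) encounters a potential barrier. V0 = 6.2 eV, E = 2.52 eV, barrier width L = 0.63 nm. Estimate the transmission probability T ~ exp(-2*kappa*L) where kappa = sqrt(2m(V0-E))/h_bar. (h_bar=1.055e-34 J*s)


V0 - E = 3.68 eV = 5.8954e-19 J
kappa = sqrt(2 * m * (V0-E)) / h_bar
= sqrt(2 * 9.109e-31 * 5.8954e-19) / 1.055e-34
= 9.8232e+09 /m
2*kappa*L = 2 * 9.8232e+09 * 0.63e-9
= 12.3772
T = exp(-12.3772) = 4.213428e-06

4.213428e-06


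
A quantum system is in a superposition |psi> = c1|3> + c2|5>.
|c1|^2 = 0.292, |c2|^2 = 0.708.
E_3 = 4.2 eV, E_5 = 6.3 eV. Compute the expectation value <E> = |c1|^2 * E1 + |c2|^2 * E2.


<E> = |c1|^2 * E1 + |c2|^2 * E2
= 0.292 * 4.2 + 0.708 * 6.3
= 1.2264 + 4.4604
= 5.6868 eV

5.6868


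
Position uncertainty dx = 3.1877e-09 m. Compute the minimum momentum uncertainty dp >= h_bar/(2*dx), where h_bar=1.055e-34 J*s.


dp = h_bar / (2 * dx)
= 1.055e-34 / (2 * 3.1877e-09)
= 1.055e-34 / 6.3754e-09
= 1.6548e-26 kg*m/s

1.6548e-26


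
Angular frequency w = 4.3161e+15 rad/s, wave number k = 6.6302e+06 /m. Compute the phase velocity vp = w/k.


vp = w / k
= 4.3161e+15 / 6.6302e+06
= 6.5098e+08 m/s

6.5098e+08


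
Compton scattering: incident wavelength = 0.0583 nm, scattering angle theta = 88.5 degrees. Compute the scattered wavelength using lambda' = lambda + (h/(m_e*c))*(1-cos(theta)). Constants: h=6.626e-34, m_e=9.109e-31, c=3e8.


Compton wavelength: h/(m_e*c) = 2.4247e-12 m
d_lambda = 2.4247e-12 * (1 - cos(88.5 deg))
= 2.4247e-12 * 0.973823
= 2.3612e-12 m = 0.002361 nm
lambda' = 0.0583 + 0.002361
= 0.060661 nm

0.060661


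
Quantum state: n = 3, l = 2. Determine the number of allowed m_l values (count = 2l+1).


m_l ranges from -l to +l in integer steps
So m_l goes from -2 to +2
Count = 2l + 1 = 2*2 + 1
= 5

5


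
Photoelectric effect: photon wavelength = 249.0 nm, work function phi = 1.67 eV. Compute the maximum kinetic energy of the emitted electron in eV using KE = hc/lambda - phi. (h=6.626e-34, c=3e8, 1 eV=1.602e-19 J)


E_photon = hc / lambda
= (6.626e-34)(3e8) / (249.0e-9)
= 7.9831e-19 J
= 4.9832 eV
KE = E_photon - phi
= 4.9832 - 1.67
= 3.3132 eV

3.3132


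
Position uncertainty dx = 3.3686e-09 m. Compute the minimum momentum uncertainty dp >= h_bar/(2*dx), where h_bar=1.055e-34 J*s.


dp = h_bar / (2 * dx)
= 1.055e-34 / (2 * 3.3686e-09)
= 1.055e-34 / 6.7372e-09
= 1.5659e-26 kg*m/s

1.5659e-26


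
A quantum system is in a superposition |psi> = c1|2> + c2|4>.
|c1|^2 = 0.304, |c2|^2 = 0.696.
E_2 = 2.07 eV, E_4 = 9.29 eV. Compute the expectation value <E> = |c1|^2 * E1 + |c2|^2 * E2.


<E> = |c1|^2 * E1 + |c2|^2 * E2
= 0.304 * 2.07 + 0.696 * 9.29
= 0.6293 + 6.4658
= 7.0951 eV

7.0951


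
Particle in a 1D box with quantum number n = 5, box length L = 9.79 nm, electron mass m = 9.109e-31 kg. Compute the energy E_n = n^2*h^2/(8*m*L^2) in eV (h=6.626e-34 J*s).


E = n^2 * h^2 / (8 * m * L^2)
= 5^2 * (6.626e-34)^2 / (8 * 9.109e-31 * (9.79e-9)^2)
= 25 * 4.3904e-67 / (8 * 9.109e-31 * 9.5844e-17)
= 1.5715e-20 J
= 0.0981 eV

0.0981


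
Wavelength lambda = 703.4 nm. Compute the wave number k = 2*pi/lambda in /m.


k = 2 * pi / lambda
= 6.2832 / (703.4e-9)
= 6.2832 / 7.0340e-07
= 8.9326e+06 /m

8.9326e+06


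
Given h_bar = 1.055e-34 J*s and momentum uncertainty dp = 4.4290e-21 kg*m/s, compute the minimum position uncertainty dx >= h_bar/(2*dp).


dx = h_bar / (2 * dp)
= 1.055e-34 / (2 * 4.4290e-21)
= 1.055e-34 / 8.8580e-21
= 1.1910e-14 m

1.1910e-14


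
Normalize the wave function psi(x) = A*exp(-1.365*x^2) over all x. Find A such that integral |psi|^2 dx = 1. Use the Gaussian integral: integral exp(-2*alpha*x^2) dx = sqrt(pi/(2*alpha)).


integral |psi|^2 dx = A^2 * sqrt(pi/(2*alpha)) = 1
A^2 = sqrt(2*alpha/pi)
= sqrt(2 * 1.365 / pi)
= 0.932194
A = sqrt(0.932194)
= 0.9655

0.9655


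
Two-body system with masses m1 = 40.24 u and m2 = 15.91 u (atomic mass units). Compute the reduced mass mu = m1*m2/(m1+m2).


mu = m1 * m2 / (m1 + m2)
= 40.24 * 15.91 / (40.24 + 15.91)
= 640.2184 / 56.15
= 11.4019 u

11.4019


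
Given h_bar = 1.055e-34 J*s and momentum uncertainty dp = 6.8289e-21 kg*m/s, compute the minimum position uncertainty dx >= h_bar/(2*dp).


dx = h_bar / (2 * dp)
= 1.055e-34 / (2 * 6.8289e-21)
= 1.055e-34 / 1.3658e-20
= 7.7245e-15 m

7.7245e-15


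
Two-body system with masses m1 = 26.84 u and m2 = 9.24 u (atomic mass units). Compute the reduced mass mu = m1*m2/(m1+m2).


mu = m1 * m2 / (m1 + m2)
= 26.84 * 9.24 / (26.84 + 9.24)
= 248.0016 / 36.08
= 6.8737 u

6.8737


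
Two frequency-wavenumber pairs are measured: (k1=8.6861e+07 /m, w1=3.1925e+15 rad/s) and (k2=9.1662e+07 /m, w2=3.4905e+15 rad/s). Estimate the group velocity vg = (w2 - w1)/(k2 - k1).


vg = (w2 - w1) / (k2 - k1)
= (3.4905e+15 - 3.1925e+15) / (9.1662e+07 - 8.6861e+07)
= 2.9800e+14 / 4.8010e+06
= 6.2070e+07 m/s

6.2070e+07


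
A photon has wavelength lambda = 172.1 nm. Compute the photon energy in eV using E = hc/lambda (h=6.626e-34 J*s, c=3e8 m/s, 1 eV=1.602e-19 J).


E = hc / lambda
= (6.626e-34)(3e8) / (172.1e-9)
= 1.9878e-25 / 1.7210e-07
= 1.1550e-18 J
Converting to eV: 1.1550e-18 / 1.602e-19
= 7.2099 eV

7.2099


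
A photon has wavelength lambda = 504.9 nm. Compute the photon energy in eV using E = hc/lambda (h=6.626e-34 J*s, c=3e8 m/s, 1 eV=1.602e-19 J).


E = hc / lambda
= (6.626e-34)(3e8) / (504.9e-9)
= 1.9878e-25 / 5.0490e-07
= 3.9370e-19 J
Converting to eV: 3.9370e-19 / 1.602e-19
= 2.4576 eV

2.4576


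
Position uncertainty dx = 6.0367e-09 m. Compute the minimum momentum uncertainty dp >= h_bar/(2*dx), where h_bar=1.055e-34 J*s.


dp = h_bar / (2 * dx)
= 1.055e-34 / (2 * 6.0367e-09)
= 1.055e-34 / 1.2073e-08
= 8.7382e-27 kg*m/s

8.7382e-27


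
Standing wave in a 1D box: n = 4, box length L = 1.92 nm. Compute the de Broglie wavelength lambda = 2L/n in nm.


lambda = 2L / n
= 2 * 1.92 / 4
= 3.84 / 4
= 0.96 nm

0.96


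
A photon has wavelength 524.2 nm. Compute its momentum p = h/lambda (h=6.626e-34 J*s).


p = h / lambda
= 6.626e-34 / (524.2e-9)
= 6.626e-34 / 5.2420e-07
= 1.2640e-27 kg*m/s

1.2640e-27


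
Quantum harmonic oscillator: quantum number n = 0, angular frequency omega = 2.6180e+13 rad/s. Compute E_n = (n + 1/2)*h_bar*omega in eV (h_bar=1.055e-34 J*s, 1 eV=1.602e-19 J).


E = (n + 1/2) * h_bar * omega
= (0 + 0.5) * 1.055e-34 * 2.6180e+13
= 0.5 * 2.7620e-21
= 1.3810e-21 J
= 0.0086 eV

0.0086


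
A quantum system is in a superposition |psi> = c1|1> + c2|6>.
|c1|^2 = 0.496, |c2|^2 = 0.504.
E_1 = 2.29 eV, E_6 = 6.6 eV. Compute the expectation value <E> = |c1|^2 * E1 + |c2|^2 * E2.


<E> = |c1|^2 * E1 + |c2|^2 * E2
= 0.496 * 2.29 + 0.504 * 6.6
= 1.1358 + 3.3264
= 4.4622 eV

4.4622


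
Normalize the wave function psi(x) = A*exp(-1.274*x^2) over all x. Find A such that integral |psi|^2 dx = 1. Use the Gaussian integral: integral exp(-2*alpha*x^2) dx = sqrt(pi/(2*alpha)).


integral |psi|^2 dx = A^2 * sqrt(pi/(2*alpha)) = 1
A^2 = sqrt(2*alpha/pi)
= sqrt(2 * 1.274 / pi)
= 0.900585
A = sqrt(0.900585)
= 0.949

0.949


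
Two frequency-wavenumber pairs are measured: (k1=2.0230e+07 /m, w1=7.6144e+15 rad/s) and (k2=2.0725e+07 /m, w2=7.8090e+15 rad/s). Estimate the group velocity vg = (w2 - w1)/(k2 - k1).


vg = (w2 - w1) / (k2 - k1)
= (7.8090e+15 - 7.6144e+15) / (2.0725e+07 - 2.0230e+07)
= 1.9460e+14 / 4.9500e+05
= 3.9313e+08 m/s

3.9313e+08


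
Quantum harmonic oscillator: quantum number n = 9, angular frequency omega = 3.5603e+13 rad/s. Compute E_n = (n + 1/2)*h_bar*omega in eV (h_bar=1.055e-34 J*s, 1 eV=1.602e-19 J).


E = (n + 1/2) * h_bar * omega
= (9 + 0.5) * 1.055e-34 * 3.5603e+13
= 9.5 * 3.7561e-21
= 3.5683e-20 J
= 0.2227 eV

0.2227


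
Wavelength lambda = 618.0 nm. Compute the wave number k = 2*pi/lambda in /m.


k = 2 * pi / lambda
= 6.2832 / (618.0e-9)
= 6.2832 / 6.1800e-07
= 1.0167e+07 /m

1.0167e+07


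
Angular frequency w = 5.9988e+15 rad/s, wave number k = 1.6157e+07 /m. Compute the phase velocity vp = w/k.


vp = w / k
= 5.9988e+15 / 1.6157e+07
= 3.7128e+08 m/s

3.7128e+08


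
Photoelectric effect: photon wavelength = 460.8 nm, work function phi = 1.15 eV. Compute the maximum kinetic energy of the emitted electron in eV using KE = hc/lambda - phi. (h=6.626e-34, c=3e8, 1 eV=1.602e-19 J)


E_photon = hc / lambda
= (6.626e-34)(3e8) / (460.8e-9)
= 4.3138e-19 J
= 2.6928 eV
KE = E_photon - phi
= 2.6928 - 1.15
= 1.5428 eV

1.5428


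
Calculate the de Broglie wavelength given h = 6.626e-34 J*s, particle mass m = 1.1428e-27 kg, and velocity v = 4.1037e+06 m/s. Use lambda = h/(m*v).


lambda = h / (m * v)
= 6.626e-34 / (1.1428e-27 * 4.1037e+06)
= 6.626e-34 / 4.6897e-21
= 1.4129e-13 m

1.4129e-13


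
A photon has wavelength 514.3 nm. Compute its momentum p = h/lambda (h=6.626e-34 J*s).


p = h / lambda
= 6.626e-34 / (514.3e-9)
= 6.626e-34 / 5.1430e-07
= 1.2884e-27 kg*m/s

1.2884e-27


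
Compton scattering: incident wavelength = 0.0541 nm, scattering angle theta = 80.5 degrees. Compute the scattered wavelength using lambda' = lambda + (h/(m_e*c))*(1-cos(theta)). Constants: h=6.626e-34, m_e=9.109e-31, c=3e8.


Compton wavelength: h/(m_e*c) = 2.4247e-12 m
d_lambda = 2.4247e-12 * (1 - cos(80.5 deg))
= 2.4247e-12 * 0.834952
= 2.0245e-12 m = 0.002025 nm
lambda' = 0.0541 + 0.002025
= 0.056125 nm

0.056125


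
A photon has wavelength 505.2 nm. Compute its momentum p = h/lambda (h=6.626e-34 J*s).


p = h / lambda
= 6.626e-34 / (505.2e-9)
= 6.626e-34 / 5.0520e-07
= 1.3116e-27 kg*m/s

1.3116e-27


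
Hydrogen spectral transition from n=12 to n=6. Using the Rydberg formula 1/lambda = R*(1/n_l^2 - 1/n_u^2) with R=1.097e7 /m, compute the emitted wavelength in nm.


1/lambda = R * (1/n_l^2 - 1/n_u^2)
= 1.097e7 * (1/6^2 - 1/12^2)
= 1.097e7 * (0.027778 - 0.006944)
= 1.097e7 * 0.020833
= 2.2854e+05 /m
lambda = 1 / 2.2854e+05 = 4375.5697 nm

4375.5697
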